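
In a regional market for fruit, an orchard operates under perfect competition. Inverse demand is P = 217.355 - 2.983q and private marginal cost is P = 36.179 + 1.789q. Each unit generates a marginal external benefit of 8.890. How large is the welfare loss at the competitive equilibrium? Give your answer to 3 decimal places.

Market equilibrium (private): 36.179 + 1.789q = 217.355 - 2.983q → q_m = 37.9665.
Social marginal cost = private MC − MEB = 27.289 + 1.789q.
Set SMC = demand: 27.289 + 1.789q = 217.355 - 2.983q → q* = 39.8294.
Height of the DWL triangle at q_m is demand(q_m) − SMC(q_m) = MEB(q_m) = 8.8900.
DWL = ½ × 1.8629 × 8.8900 = 8.2806.

DWL = 8.281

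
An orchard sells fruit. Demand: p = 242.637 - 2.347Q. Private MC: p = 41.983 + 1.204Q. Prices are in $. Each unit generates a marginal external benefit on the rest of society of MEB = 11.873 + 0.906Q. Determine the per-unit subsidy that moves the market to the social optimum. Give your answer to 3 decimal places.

subsidy = $84.671 per unit

Social marginal cost = private MC − MEB = 30.110 + 0.298Q.
Set SMC = demand: 30.110 + 0.298Q = 242.637 - 2.347Q → Q* = 80.3505.
The Pigouvian subsidy equals MEB at Q*: 11.873 + 0.906×80.3505 = 84.6706.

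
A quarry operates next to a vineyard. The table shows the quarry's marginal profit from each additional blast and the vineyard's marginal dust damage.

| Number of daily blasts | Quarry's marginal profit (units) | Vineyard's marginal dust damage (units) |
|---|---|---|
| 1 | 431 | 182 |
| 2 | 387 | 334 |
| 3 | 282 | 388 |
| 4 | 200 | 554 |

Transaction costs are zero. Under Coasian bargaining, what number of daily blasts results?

2

Bargaining reaches the level where marginal profit last exceeds marginal dust damage.
That holds through level 2 (387 ≥ 334) but not at 3 (282 < 388).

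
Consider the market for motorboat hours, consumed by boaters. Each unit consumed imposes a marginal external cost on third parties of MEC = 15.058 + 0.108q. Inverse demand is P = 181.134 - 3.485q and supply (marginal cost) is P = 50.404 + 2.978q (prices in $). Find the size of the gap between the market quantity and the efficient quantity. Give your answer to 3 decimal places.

Market equilibrium (private): 50.404 + 2.978q = 181.134 - 3.485q → q_m = 20.2274.
Social marginal benefit = demand − MEC = 166.076 - 3.593q.
Set SMB = MC: 166.076 - 3.593q = 50.404 + 2.978q → q* = 17.6034.
Gap = |20.2274 − 17.6034| = 2.6240.

2.624 units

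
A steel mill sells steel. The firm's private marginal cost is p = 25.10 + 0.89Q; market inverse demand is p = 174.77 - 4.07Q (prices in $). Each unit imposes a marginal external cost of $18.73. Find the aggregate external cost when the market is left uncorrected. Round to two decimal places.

$565.19

Market equilibrium (private): 25.10 + 0.89Q = 174.77 - 4.07Q → Q_m = 30.1754.
Total external cost = MEC × Q_m = 18.73 × 30.1754 = 565.1852.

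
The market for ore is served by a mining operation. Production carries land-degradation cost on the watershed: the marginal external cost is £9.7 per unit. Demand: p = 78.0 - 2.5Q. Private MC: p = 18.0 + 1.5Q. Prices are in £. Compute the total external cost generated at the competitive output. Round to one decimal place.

Market equilibrium (private): 18.0 + 1.5Q = 78.0 - 2.5Q → Q_m = 15.0000.
Total external cost = MEC × Q_m = 9.7 × 15.0000 = 145.5000.

£145.5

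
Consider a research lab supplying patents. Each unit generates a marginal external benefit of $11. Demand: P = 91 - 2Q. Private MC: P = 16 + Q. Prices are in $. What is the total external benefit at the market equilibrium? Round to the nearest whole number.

Market equilibrium (private): 16 + Q = 91 - 2Q → Q_m = 25.0000.
Total external benefit = MEB × Q_m = 11 × 25.0000 = 275.0000.

$275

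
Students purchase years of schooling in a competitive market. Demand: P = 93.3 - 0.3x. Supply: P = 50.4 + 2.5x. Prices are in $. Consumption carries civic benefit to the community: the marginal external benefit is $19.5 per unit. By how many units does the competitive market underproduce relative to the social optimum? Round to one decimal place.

Market equilibrium (private): 50.4 + 2.5x = 93.3 - 0.3x → x_m = 15.3214.
Social marginal benefit = demand + MEB = 112.8 - 0.3x.
Set SMB = MC: 112.8 - 0.3x = 50.4 + 2.5x → x* = 22.2857.
Gap = |15.3214 − 22.2857| = 6.9643.

7.0 units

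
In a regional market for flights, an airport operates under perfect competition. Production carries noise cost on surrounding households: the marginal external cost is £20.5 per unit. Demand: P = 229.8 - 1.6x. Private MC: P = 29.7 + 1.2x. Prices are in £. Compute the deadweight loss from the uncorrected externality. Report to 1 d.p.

DWL = £75.0

Market equilibrium (private): 29.7 + 1.2x = 229.8 - 1.6x → x_m = 71.4643.
Social marginal cost = private MC + MEC = 50.2 + 1.2x.
Set SMC = demand: 50.2 + 1.2x = 229.8 - 1.6x → x* = 64.1429.
Between x* and x_m the wedge SMC − demand runs linearly from 0 to MEC(x_m), so the loss is a triangle.
DWL = ½ × 7.3214 × 20.5000 = 75.0444.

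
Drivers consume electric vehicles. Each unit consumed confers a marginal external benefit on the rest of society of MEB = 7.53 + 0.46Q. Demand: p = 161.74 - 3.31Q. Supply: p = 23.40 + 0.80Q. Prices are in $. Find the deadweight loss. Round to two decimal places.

Market equilibrium (private): 23.40 + 0.80Q = 161.74 - 3.31Q → Q_m = 33.6594.
Social marginal benefit = demand + MEB = 169.27 - 2.85Q.
Set SMB = MC: 169.27 - 2.85Q = 23.40 + 0.80Q → Q* = 39.9644.
Between Q* and Q_m the wedge SMB − MC runs linearly from 0 to MEB(Q_m), so the loss is a triangle.
DWL = ½ × 6.3050 × 23.0133 = 72.5494.

DWL = $72.55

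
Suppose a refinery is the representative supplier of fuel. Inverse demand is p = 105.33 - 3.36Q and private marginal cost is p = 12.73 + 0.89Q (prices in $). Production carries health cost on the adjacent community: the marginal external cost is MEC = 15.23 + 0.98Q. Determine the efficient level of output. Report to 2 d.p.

Q* = 14.79

Social marginal cost = private MC + MEC = 27.96 + 1.87Q.
Set SMC = demand: 27.96 + 1.87Q = 105.33 - 3.36Q → Q* = 14.7935.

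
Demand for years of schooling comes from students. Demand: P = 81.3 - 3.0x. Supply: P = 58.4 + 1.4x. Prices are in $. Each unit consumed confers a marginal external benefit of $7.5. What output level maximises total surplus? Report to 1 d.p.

Social marginal benefit = demand + MEB = 88.8 - 3.0x.
Set SMB = MC: 88.8 - 3.0x = 58.4 + 1.4x → x* = 6.9091.

x* = 6.9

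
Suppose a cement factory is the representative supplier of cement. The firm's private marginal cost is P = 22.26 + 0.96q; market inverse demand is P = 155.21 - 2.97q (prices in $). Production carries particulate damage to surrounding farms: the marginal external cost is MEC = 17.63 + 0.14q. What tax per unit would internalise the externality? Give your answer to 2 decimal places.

Social marginal cost = private MC + MEC = 39.89 + 1.10q.
Set SMC = demand: 39.89 + 1.10q = 155.21 - 2.97q → q* = 28.3342.
The Pigouvian tax equals MEC at q*: 17.63 + 0.14×28.3342 = 21.5968.

tax = $21.60 per unit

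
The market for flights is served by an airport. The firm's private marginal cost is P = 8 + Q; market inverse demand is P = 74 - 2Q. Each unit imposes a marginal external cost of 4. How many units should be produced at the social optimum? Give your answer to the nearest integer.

Social marginal cost = private MC + MEC = 12 + Q.
Set SMC = demand: 12 + Q = 74 - 2Q → Q* = 20.6667.

Q* = 21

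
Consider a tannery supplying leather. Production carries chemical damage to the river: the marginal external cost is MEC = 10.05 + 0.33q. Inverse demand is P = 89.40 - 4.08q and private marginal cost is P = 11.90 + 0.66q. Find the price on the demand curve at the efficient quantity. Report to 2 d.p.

Social marginal cost = private MC + MEC = 21.95 + 0.99q.
Set SMC = demand: 21.95 + 0.99q = 89.40 - 4.08q → q* = 13.3037.
Consumer price on the demand curve at q*: 89.40 − 4.08×13.3037 = 35.1209.

P = 35.12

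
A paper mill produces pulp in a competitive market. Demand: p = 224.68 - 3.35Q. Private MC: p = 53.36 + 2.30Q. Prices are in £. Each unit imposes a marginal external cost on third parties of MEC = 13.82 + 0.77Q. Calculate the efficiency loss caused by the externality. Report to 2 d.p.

Market equilibrium (private): 53.36 + 2.30Q = 224.68 - 3.35Q → Q_m = 30.3221.
Social marginal cost = private MC + MEC = 67.18 + 3.07Q.
Set SMC = demand: 67.18 + 3.07Q = 224.68 - 3.35Q → Q* = 24.5327.
Between Q* and Q_m the wedge SMC − demand runs linearly from 0 to MEC(Q_m), so the loss is a triangle.
DWL = ½ × 5.7894 × 37.1680 = 107.5902.

DWL = £107.59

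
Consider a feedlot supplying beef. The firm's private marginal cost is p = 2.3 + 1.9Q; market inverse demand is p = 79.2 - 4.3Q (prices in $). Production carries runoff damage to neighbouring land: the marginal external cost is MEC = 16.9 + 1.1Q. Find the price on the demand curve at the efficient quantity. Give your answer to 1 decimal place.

Social marginal cost = private MC + MEC = 19.2 + 3.0Q.
Set SMC = demand: 19.2 + 3.0Q = 79.2 - 4.3Q → Q* = 8.2192.
Consumer price on the demand curve at Q*: 79.2 − 4.3×8.2192 = 43.8574.

P = $43.9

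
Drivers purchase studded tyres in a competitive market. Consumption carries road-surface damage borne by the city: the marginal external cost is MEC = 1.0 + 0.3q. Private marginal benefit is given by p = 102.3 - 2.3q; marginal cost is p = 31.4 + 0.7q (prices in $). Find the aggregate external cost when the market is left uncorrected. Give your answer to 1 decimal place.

Market equilibrium (private): 31.4 + 0.7q = 102.3 - 2.3q → q_m = 23.6333.
Total external cost = ∫₀^{q_m} (1.0 + 0.3q) dq = 1.0×23.6333 + ½×0.3×23.6333² = 107.4132.

$107.4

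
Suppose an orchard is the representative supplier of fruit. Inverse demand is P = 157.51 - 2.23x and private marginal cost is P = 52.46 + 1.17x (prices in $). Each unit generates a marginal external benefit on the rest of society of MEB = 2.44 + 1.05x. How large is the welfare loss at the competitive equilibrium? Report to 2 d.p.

DWL = $258.88

Market equilibrium (private): 52.46 + 1.17x = 157.51 - 2.23x → x_m = 30.8971.
Social marginal cost = private MC − MEB = 50.02 + 0.12x.
Set SMC = demand: 50.02 + 0.12x = 157.51 - 2.23x → x* = 45.7404.
The welfare-loss triangle has base |x_m − x*| and height MEB(x_m) (the vertical gap between SMC and demand is zero at x* and MEB at x_m).
DWL = ½ × 14.8433 × 34.8819 = 258.8813.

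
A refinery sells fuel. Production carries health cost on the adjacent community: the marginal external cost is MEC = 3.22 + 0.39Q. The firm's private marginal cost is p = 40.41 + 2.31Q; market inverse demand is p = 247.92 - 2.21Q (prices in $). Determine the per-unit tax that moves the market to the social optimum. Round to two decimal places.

tax = $19.45 per unit

Social marginal cost = private MC + MEC = 43.63 + 2.70Q.
Set SMC = demand: 43.63 + 2.70Q = 247.92 - 2.21Q → Q* = 41.6069.
The Pigouvian tax equals MEC at Q*: 3.22 + 0.39×41.6069 = 19.4467.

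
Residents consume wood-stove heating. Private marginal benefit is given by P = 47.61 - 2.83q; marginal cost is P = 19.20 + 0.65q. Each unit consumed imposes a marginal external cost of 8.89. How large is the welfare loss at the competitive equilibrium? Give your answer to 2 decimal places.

Market equilibrium (private): 19.20 + 0.65q = 47.61 - 2.83q → q_m = 8.1638.
Social marginal benefit = demand − MEC = 38.72 - 2.83q.
Set SMB = MC: 38.72 - 2.83q = 19.20 + 0.65q → q* = 5.6092.
Height of the DWL triangle at q_m is MC(q_m) − SMB(q_m) = MEC(q_m) = 8.8900.
DWL = ½ × 2.5546 × 8.8900 = 11.3552.

DWL = 11.36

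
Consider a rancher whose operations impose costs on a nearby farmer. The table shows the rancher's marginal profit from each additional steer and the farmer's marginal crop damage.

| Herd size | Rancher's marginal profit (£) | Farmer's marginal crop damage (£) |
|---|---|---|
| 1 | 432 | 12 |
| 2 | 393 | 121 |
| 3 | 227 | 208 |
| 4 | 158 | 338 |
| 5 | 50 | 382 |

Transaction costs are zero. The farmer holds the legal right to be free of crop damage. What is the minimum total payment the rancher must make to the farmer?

£341

Efficient level: marginal profit ≥ marginal crop damage through level 3, so k* = 3.
With the farmer holding the right, the rancher must at least compensate total damage at k*: 12 + 121 + 208 = 341.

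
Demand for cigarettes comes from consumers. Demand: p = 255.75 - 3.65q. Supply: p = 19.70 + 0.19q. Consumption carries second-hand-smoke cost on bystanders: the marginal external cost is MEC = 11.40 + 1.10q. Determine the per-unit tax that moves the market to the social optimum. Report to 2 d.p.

Social marginal benefit = demand − MEC = 244.35 - 4.75q.
Set SMB = MC: 244.35 - 4.75q = 19.70 + 0.19q → q* = 45.4757.
The Pigouvian tax equals MEC at q*: 11.40 + 1.10×45.4757 = 61.4233.

tax = 61.42 per unit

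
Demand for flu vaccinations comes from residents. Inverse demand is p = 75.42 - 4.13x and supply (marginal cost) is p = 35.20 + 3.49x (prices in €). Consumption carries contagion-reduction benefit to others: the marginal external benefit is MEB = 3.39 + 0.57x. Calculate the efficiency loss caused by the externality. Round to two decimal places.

Market equilibrium (private): 35.20 + 3.49x = 75.42 - 4.13x → x_m = 5.2782.
Social marginal benefit = demand + MEB = 78.81 - 3.56x.
Set SMB = MC: 78.81 - 3.56x = 35.20 + 3.49x → x* = 6.1858.
The welfare-loss triangle has base |x_m − x*| and height MEB(x_m) (the vertical gap between SMB and MC is zero at x* and MEB at x_m).
DWL = ½ × 0.9076 × 6.3986 = 2.9037.

DWL = €2.90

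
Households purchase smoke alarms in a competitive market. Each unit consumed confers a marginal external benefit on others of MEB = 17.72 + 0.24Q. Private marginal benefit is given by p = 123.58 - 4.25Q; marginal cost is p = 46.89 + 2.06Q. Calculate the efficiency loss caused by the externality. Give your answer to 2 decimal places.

DWL = 35.08

Market equilibrium (private): 46.89 + 2.06Q = 123.58 - 4.25Q → Q_m = 12.1537.
Social marginal benefit = demand + MEB = 141.30 - 4.01Q.
Set SMB = MC: 141.30 - 4.01Q = 46.89 + 2.06Q → Q* = 15.5535.
The welfare-loss triangle has base |Q_m − Q*| and height MEB(Q_m) (the vertical gap between SMB and MC is zero at Q* and MEB at Q_m).
DWL = ½ × 3.3998 × 20.6369 = 35.0807.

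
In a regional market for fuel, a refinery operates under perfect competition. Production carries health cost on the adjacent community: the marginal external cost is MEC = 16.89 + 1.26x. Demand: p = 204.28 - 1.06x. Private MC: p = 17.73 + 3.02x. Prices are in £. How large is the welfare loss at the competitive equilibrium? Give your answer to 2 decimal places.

DWL = £519.70

Market equilibrium (private): 17.73 + 3.02x = 204.28 - 1.06x → x_m = 45.7230.
Social marginal cost = private MC + MEC = 34.62 + 4.28x.
Set SMC = demand: 34.62 + 4.28x = 204.28 - 1.06x → x* = 31.7715.
Between x* and x_m the wedge SMC − demand runs linearly from 0 to MEC(x_m), so the loss is a triangle.
DWL = ½ × 13.9515 × 74.5010 = 519.7004.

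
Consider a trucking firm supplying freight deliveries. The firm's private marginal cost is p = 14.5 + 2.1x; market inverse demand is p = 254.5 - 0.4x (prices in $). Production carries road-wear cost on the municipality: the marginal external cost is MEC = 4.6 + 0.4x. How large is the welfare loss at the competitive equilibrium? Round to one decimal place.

Market equilibrium (private): 14.5 + 2.1x = 254.5 - 0.4x → x_m = 96.0000.
Social marginal cost = private MC + MEC = 19.1 + 2.5x.
Set SMC = demand: 19.1 + 2.5x = 254.5 - 0.4x → x* = 81.1724.
Height of the DWL triangle at x_m is SMC(x_m) − demand(x_m) = MEC(x_m) = 43.0000.
DWL = ½ × 14.8276 × 43.0000 = 318.7934.

DWL = $318.8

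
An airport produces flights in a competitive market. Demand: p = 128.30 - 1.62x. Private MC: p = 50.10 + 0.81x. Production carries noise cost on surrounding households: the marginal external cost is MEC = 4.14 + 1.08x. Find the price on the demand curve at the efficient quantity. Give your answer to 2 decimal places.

P = 94.12

Social marginal cost = private MC + MEC = 54.24 + 1.89x.
Set SMC = demand: 54.24 + 1.89x = 128.30 - 1.62x → x* = 21.0997.
Consumer price on the demand curve at x*: 128.30 − 1.62×21.0997 = 94.1185.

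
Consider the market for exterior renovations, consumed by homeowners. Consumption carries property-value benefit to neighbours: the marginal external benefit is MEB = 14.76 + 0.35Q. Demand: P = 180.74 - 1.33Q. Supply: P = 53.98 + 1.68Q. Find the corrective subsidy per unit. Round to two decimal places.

Social marginal benefit = demand + MEB = 195.50 - 0.98Q.
Set SMB = MC: 195.50 - 0.98Q = 53.98 + 1.68Q → Q* = 53.2030.
The Pigouvian subsidy equals MEB at Q*: 14.76 + 0.35×53.2030 = 33.3811.

subsidy = 33.38 per unit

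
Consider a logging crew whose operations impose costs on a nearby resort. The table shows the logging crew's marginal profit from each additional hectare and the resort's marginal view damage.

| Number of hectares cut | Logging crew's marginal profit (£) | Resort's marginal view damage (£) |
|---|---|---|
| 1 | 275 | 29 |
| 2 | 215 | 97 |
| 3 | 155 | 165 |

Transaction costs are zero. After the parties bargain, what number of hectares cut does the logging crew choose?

Bargaining reaches the level where marginal profit last exceeds marginal view damage.
That holds through level 2 (215 ≥ 97) but not at 3 (155 < 165).

2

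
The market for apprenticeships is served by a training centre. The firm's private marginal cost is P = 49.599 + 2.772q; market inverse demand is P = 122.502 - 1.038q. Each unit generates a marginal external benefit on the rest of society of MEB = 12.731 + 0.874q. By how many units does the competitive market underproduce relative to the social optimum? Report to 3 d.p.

10.032 units

Market equilibrium (private): 49.599 + 2.772q = 122.502 - 1.038q → q_m = 19.1346.
Social marginal cost = private MC − MEB = 36.868 + 1.898q.
Set SMC = demand: 36.868 + 1.898q = 122.502 - 1.038q → q* = 29.1669.
Gap = |19.1346 − 29.1669| = 10.0323.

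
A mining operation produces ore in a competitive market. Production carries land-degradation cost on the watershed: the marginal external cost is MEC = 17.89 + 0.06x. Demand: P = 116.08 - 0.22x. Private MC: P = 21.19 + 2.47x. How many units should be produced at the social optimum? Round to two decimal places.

Social marginal cost = private MC + MEC = 39.08 + 2.53x.
Set SMC = demand: 39.08 + 2.53x = 116.08 - 0.22x → x* = 28.0000.

x* = 28.00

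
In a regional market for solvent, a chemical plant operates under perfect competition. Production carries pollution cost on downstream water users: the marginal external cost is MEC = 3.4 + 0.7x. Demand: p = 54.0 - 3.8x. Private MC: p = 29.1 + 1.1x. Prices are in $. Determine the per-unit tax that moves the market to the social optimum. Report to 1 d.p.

Social marginal cost = private MC + MEC = 32.5 + 1.8x.
Set SMC = demand: 32.5 + 1.8x = 54.0 - 3.8x → x* = 3.8393.
The Pigouvian tax equals MEC at x*: 3.4 + 0.7×3.8393 = 6.0875.

tax = $6.1 per unit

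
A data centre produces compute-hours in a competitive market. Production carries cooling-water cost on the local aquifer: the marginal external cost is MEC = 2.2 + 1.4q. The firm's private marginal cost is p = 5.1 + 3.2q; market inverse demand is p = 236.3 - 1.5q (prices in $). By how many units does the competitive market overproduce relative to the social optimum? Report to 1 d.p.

Market equilibrium (private): 5.1 + 3.2q = 236.3 - 1.5q → q_m = 49.1915.
Social marginal cost = private MC + MEC = 7.3 + 4.6q.
Set SMC = demand: 7.3 + 4.6q = 236.3 - 1.5q → q* = 37.5410.
Gap = |49.1915 − 37.5410| = 11.6505.

11.7 units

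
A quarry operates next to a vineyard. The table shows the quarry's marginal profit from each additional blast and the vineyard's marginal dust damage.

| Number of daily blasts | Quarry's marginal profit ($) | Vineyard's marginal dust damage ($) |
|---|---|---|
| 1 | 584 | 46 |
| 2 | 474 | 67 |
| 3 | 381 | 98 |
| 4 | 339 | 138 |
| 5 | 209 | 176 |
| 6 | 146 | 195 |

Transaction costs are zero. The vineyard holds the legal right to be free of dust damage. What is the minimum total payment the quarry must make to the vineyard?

$525

Efficient level: marginal profit ≥ marginal dust damage through level 5, so k* = 5.
With the vineyard holding the right, the quarry must at least compensate total damage at k*: 46 + 67 + 98 + 138 + 176 = 525.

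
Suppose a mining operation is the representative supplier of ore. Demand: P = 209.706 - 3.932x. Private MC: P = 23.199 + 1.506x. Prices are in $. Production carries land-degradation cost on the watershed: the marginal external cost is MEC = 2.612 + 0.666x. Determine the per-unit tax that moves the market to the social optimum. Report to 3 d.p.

Social marginal cost = private MC + MEC = 25.811 + 2.172x.
Set SMC = demand: 25.811 + 2.172x = 209.706 - 3.932x → x* = 30.1270.
The Pigouvian tax equals MEC at x*: 2.612 + 0.666×30.1270 = 22.6766.

tax = $22.677 per unit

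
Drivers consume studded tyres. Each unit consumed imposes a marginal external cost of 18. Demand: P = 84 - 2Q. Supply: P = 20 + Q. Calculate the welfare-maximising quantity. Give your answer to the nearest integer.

Q* = 15

Social marginal benefit = demand − MEC = 66 - 2Q.
Set SMB = MC: 66 - 2Q = 20 + Q → Q* = 15.3333.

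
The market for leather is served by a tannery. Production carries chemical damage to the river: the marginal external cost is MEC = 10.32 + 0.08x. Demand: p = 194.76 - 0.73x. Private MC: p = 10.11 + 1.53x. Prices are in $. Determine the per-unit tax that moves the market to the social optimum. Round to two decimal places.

tax = $16.28 per unit

Social marginal cost = private MC + MEC = 20.43 + 1.61x.
Set SMC = demand: 20.43 + 1.61x = 194.76 - 0.73x → x* = 74.5000.
The Pigouvian tax equals MEC at x*: 10.32 + 0.08×74.5000 = 16.2800.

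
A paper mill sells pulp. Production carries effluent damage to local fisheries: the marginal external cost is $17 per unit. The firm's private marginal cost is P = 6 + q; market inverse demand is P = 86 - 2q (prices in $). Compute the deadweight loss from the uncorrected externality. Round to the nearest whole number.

DWL = $48

Market equilibrium (private): 6 + q = 86 - 2q → q_m = 26.6667.
Social marginal cost = private MC + MEC = 23 + q.
Set SMC = demand: 23 + q = 86 - 2q → q* = 21.0000.
The loss is the area between SMC and demand from q* to q_m; with linear curves that's a triangle of height MEC(q_m).
DWL = ½ × 5.6667 × 17.0000 = 48.1670.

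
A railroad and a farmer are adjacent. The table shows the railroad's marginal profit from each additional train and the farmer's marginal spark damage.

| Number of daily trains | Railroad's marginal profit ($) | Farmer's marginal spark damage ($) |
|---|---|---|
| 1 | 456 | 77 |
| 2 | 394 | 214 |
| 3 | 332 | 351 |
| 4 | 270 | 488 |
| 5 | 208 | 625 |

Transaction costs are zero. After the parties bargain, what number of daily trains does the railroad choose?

2

Bargaining reaches the level where marginal profit last exceeds marginal spark damage.
That holds through level 2 (394 ≥ 214) but not at 3 (332 < 351).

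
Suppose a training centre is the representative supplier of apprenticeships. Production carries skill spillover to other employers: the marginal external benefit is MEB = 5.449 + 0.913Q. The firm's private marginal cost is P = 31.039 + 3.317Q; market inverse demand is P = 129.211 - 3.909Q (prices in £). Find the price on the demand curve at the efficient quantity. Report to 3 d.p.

P = £65.049

Social marginal cost = private MC − MEB = 25.590 + 2.404Q.
Set SMC = demand: 25.590 + 2.404Q = 129.211 - 3.909Q → Q* = 16.4139.
Consumer price on the demand curve at Q*: 129.211 − 3.909×16.4139 = 65.0491.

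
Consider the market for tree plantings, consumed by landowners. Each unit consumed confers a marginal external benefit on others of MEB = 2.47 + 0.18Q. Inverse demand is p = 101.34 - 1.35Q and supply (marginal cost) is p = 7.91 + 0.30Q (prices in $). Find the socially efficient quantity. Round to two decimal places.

Q* = 65.24

Social marginal benefit = demand + MEB = 103.81 - 1.17Q.
Set SMB = MC: 103.81 - 1.17Q = 7.91 + 0.30Q → Q* = 65.2381.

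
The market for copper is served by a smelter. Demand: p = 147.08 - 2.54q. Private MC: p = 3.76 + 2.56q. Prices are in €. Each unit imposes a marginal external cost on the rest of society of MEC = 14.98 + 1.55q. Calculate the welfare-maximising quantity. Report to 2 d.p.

q* = 19.30

Social marginal cost = private MC + MEC = 18.74 + 4.11q.
Set SMC = demand: 18.74 + 4.11q = 147.08 - 2.54q → q* = 19.2992.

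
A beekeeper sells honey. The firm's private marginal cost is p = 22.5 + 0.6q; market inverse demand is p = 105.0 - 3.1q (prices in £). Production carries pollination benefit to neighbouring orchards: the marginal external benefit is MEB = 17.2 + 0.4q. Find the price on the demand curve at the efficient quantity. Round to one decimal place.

P = £11.3

Social marginal cost = private MC − MEB = 5.3 + 0.2q.
Set SMC = demand: 5.3 + 0.2q = 105.0 - 3.1q → q* = 30.2121.
Consumer price on the demand curve at q*: 105.0 − 3.1×30.2121 = 11.3425.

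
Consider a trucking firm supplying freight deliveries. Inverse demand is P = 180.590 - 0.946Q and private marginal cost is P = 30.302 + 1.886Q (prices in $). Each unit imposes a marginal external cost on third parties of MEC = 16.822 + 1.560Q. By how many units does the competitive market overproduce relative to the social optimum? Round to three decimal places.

22.679 units

Market equilibrium (private): 30.302 + 1.886Q = 180.590 - 0.946Q → Q_m = 53.0678.
Social marginal cost = private MC + MEC = 47.124 + 3.446Q.
Set SMC = demand: 47.124 + 3.446Q = 180.590 - 0.946Q → Q* = 30.3884.
Gap = |53.0678 − 30.3884| = 22.6794.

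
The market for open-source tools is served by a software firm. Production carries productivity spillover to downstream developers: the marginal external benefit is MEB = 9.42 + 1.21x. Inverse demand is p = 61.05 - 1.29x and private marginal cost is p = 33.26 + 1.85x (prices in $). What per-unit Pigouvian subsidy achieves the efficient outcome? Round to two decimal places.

Social marginal cost = private MC − MEB = 23.84 + 0.64x.
Set SMC = demand: 23.84 + 0.64x = 61.05 - 1.29x → x* = 19.2798.
The Pigouvian subsidy equals MEB at x*: 9.42 + 1.21×19.2798 = 32.7486.

subsidy = $32.75 per unit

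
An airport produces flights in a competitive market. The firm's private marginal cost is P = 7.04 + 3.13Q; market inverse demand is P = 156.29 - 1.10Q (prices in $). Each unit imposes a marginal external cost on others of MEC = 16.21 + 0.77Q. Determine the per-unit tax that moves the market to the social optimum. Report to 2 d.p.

tax = $36.70 per unit

Social marginal cost = private MC + MEC = 23.25 + 3.90Q.
Set SMC = demand: 23.25 + 3.90Q = 156.29 - 1.10Q → Q* = 26.6080.
The Pigouvian tax equals MEC at Q*: 16.21 + 0.77×26.6080 = 36.6982.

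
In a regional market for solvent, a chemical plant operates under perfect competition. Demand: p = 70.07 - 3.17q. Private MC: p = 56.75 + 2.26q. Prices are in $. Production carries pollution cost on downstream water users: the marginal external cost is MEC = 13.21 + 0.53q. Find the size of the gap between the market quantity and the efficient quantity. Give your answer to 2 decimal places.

Market equilibrium (private): 56.75 + 2.26q = 70.07 - 3.17q → q_m = 2.4530.
Social marginal cost = private MC + MEC = 69.96 + 2.79q.
Set SMC = demand: 69.96 + 2.79q = 70.07 - 3.17q → q* = 0.0185.
Gap = |2.4530 − 0.0185| = 2.4345.

2.43 units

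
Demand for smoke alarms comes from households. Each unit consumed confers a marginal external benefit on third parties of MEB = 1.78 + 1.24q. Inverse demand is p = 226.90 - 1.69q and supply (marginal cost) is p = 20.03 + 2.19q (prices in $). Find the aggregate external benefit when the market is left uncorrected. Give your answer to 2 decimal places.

$1857.38

Market equilibrium (private): 20.03 + 2.19q = 226.90 - 1.69q → q_m = 53.3170.
Total external benefit = ∫₀^{q_m} (1.78 + 1.24q) dq = 1.78×53.3170 + ½×1.24×53.3170² = 1857.3798.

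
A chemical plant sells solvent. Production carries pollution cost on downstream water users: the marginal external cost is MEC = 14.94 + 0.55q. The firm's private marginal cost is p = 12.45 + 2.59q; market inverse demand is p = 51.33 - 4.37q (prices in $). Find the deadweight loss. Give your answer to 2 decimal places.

DWL = $21.60

Market equilibrium (private): 12.45 + 2.59q = 51.33 - 4.37q → q_m = 5.5862.
Social marginal cost = private MC + MEC = 27.39 + 3.14q.
Set SMC = demand: 27.39 + 3.14q = 51.33 - 4.37q → q* = 3.1877.
Height of the DWL triangle at q_m is SMC(q_m) − demand(q_m) = MEC(q_m) = 18.0124.
DWL = ½ × 2.3985 × 18.0124 = 21.6014.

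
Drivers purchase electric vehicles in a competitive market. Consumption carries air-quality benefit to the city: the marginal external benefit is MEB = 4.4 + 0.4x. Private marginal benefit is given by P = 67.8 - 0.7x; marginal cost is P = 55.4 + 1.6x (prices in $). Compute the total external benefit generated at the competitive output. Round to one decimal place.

Market equilibrium (private): 55.4 + 1.6x = 67.8 - 0.7x → x_m = 5.3913.
Total external benefit = ∫₀^{x_m} (4.4 + 0.4x) dx = 4.4×5.3913 + ½×0.4×5.3913² = 29.5349.

$29.5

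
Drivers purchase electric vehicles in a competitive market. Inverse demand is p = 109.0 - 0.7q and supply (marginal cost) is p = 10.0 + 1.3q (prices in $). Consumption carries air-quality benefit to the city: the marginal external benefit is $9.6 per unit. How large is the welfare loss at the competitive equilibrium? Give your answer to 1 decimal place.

DWL = $23.0

Market equilibrium (private): 10.0 + 1.3q = 109.0 - 0.7q → q_m = 49.5000.
Social marginal benefit = demand + MEB = 118.6 - 0.7q.
Set SMB = MC: 118.6 - 0.7q = 10.0 + 1.3q → q* = 54.3000.
Between q* and q_m the wedge SMB − MC runs linearly from 0 to MEB(q_m), so the loss is a triangle.
DWL = ½ × 4.8000 × 9.6000 = 23.0400.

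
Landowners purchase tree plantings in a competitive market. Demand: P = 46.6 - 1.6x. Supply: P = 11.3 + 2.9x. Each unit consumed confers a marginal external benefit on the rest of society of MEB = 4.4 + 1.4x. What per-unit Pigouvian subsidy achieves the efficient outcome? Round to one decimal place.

Social marginal benefit = demand + MEB = 51.0 - 0.2x.
Set SMB = MC: 51.0 - 0.2x = 11.3 + 2.9x → x* = 12.8065.
The Pigouvian subsidy equals MEB at x*: 4.4 + 1.4×12.8065 = 22.3291.

subsidy = 22.3 per unit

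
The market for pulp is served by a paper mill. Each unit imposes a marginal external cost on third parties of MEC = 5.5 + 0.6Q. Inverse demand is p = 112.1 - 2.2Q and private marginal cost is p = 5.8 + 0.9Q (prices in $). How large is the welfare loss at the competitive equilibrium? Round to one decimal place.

DWL = $91.9

Market equilibrium (private): 5.8 + 0.9Q = 112.1 - 2.2Q → Q_m = 34.2903.
Social marginal cost = private MC + MEC = 11.3 + 1.5Q.
Set SMC = demand: 11.3 + 1.5Q = 112.1 - 2.2Q → Q* = 27.2432.
Between Q* and Q_m the wedge SMC − demand runs linearly from 0 to MEC(Q_m), so the loss is a triangle.
DWL = ½ × 7.0471 × 26.0742 = 91.8737.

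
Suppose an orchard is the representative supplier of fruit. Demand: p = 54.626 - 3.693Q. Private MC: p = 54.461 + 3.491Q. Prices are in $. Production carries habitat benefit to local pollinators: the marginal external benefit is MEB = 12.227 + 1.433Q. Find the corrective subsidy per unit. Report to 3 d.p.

Social marginal cost = private MC − MEB = 42.234 + 2.058Q.
Set SMC = demand: 42.234 + 2.058Q = 54.626 - 3.693Q → Q* = 2.1548.
The Pigouvian subsidy equals MEB at Q*: 12.227 + 1.433×2.1548 = 15.3148.

subsidy = $15.315 per unit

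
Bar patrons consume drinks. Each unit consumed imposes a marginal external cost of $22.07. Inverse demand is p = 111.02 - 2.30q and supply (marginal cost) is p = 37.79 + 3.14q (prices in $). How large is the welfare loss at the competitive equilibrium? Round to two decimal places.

Market equilibrium (private): 37.79 + 3.14q = 111.02 - 2.30q → q_m = 13.4614.
Social marginal benefit = demand − MEC = 88.95 - 2.30q.
Set SMB = MC: 88.95 - 2.30q = 37.79 + 3.14q → q* = 9.4044.
Between q* and q_m the wedge MC − SMB runs linearly from 0 to MEC(q_m), so the loss is a triangle.
DWL = ½ × 4.0570 × 22.0700 = 44.7690.

DWL = $44.77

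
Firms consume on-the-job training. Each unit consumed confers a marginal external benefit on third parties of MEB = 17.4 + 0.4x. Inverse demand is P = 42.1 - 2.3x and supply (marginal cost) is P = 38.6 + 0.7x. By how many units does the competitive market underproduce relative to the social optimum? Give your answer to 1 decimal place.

6.9 units

Market equilibrium (private): 38.6 + 0.7x = 42.1 - 2.3x → x_m = 1.1667.
Social marginal benefit = demand + MEB = 59.5 - 1.9x.
Set SMB = MC: 59.5 - 1.9x = 38.6 + 0.7x → x* = 8.0385.
Gap = |1.1667 − 8.0385| = 6.8718.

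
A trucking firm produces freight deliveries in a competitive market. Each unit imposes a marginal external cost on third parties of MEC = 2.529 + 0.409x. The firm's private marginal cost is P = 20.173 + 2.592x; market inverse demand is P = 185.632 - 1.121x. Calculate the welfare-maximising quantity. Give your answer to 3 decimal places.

x* = 39.527

Social marginal cost = private MC + MEC = 22.702 + 3.001x.
Set SMC = demand: 22.702 + 3.001x = 185.632 - 1.121x → x* = 39.5269.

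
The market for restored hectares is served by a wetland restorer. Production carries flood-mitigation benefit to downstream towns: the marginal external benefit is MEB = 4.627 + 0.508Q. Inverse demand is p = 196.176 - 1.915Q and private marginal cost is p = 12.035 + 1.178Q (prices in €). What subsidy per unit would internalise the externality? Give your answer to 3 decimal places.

subsidy = €41.723 per unit

Social marginal cost = private MC − MEB = 7.408 + 0.670Q.
Set SMC = demand: 7.408 + 0.670Q = 196.176 - 1.915Q → Q* = 73.0244.
The Pigouvian subsidy equals MEB at Q*: 4.627 + 0.508×73.0244 = 41.7234.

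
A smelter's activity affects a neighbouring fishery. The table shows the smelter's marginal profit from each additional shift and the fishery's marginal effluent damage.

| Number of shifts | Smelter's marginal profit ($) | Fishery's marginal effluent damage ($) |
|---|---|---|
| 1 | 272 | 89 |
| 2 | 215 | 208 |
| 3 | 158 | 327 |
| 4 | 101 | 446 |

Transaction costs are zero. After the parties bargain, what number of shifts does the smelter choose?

2

Bargaining reaches the level where marginal profit last exceeds marginal effluent damage.
That holds through level 2 (215 ≥ 208) but not at 3 (158 < 327).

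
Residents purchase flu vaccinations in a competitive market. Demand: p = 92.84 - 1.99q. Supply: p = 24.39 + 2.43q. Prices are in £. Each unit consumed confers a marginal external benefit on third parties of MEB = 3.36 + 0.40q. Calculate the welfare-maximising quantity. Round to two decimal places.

Social marginal benefit = demand + MEB = 96.20 - 1.59q.
Set SMB = MC: 96.20 - 1.59q = 24.39 + 2.43q → q* = 17.8632.

q* = 17.86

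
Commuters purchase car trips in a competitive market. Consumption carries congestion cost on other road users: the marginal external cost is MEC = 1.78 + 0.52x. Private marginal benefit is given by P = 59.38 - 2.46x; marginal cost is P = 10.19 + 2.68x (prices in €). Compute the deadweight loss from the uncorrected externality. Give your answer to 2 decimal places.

DWL = €4.03

Market equilibrium (private): 10.19 + 2.68x = 59.38 - 2.46x → x_m = 9.5700.
Social marginal benefit = demand − MEC = 57.60 - 2.98x.
Set SMB = MC: 57.60 - 2.98x = 10.19 + 2.68x → x* = 8.3763.
The welfare-loss triangle has base |x_m − x*| and height MEC(x_m) (the vertical gap between SMB and MC is zero at x* and MEC at x_m).
DWL = ½ × 1.1937 × 6.7564 = 4.0326.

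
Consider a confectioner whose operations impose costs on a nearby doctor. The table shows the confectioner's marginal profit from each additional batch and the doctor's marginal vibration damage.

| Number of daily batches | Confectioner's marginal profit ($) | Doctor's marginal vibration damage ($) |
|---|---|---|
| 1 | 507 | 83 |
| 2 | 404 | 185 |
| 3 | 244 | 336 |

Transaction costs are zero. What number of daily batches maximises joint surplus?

2

Bargaining reaches the level where marginal profit last exceeds marginal vibration damage.
That holds through level 2 (404 ≥ 185) but not at 3 (244 < 336).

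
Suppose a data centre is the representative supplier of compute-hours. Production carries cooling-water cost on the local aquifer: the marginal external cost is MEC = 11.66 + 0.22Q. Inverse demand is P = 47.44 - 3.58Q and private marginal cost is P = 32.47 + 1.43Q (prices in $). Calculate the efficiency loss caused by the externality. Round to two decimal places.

DWL = $14.50

Market equilibrium (private): 32.47 + 1.43Q = 47.44 - 3.58Q → Q_m = 2.9880.
Social marginal cost = private MC + MEC = 44.13 + 1.65Q.
Set SMC = demand: 44.13 + 1.65Q = 47.44 - 3.58Q → Q* = 0.6329.
The loss is the area between SMC and demand from Q* to Q_m; with linear curves that's a triangle of height MEC(Q_m).
DWL = ½ × 2.3551 × 12.3174 = 14.5044.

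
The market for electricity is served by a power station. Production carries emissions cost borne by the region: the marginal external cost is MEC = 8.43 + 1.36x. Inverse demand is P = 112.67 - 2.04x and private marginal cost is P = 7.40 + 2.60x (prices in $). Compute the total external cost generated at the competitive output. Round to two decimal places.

$541.27

Market equilibrium (private): 7.40 + 2.60x = 112.67 - 2.04x → x_m = 22.6875.
Total external cost = ∫₀^{x_m} (8.43 + 1.36x) dx = 8.43×22.6875 + ½×1.36×22.6875² = 541.2670.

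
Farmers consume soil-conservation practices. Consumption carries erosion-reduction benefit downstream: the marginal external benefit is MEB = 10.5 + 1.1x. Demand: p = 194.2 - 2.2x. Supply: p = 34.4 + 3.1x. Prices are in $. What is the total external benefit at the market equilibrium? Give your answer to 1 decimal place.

$816.6

Market equilibrium (private): 34.4 + 3.1x = 194.2 - 2.2x → x_m = 30.1509.
Total external benefit = ∫₀^{x_m} (10.5 + 1.1x) dx = 10.5×30.1509 + ½×1.1×30.1509² = 816.5767.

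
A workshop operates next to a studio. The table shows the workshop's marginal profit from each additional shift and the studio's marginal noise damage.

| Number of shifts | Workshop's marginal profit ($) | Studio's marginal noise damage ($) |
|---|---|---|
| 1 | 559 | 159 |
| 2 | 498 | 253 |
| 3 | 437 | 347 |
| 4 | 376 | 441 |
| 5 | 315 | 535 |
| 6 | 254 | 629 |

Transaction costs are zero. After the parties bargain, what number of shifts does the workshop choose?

Bargaining reaches the level where marginal profit last exceeds marginal noise damage.
That holds through level 3 (437 ≥ 347) but not at 4 (376 < 441).

3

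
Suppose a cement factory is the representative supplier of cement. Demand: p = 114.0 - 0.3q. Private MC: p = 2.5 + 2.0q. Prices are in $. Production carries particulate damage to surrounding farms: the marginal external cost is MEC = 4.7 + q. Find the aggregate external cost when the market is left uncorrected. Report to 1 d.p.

Market equilibrium (private): 2.5 + 2.0q = 114.0 - 0.3q → q_m = 48.4783.
Total external cost = ∫₀^{q_m} (4.7 + 1.0q) dq = 4.7×48.4783 + ½×1.0×48.4783² = 1402.9208.

$1402.9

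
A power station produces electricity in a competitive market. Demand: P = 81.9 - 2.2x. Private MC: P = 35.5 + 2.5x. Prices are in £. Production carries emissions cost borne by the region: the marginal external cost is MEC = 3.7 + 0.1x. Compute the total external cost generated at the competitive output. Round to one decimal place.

Market equilibrium (private): 35.5 + 2.5x = 81.9 - 2.2x → x_m = 9.8723.
Total external cost = ∫₀^{x_m} (3.7 + 0.1x) dx = 3.7×9.8723 + ½×0.1×9.8723² = 41.4006.

£41.4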